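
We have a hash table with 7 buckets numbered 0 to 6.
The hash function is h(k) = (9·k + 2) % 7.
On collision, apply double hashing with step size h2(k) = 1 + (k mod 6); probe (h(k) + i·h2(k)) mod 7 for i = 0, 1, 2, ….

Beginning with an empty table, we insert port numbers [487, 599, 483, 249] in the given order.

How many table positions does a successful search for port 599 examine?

2

487 hashes to 3; slot 3 is free → place at 3.
599 hashes to 3, h2=6; 3 taken → place at 2.
483 hashes to 2, h2=4; 2 taken → place at 6.
249 hashes to 3, h2=4; 3 taken → place at 0.
Table: [249, ., 599, 487, ., ., 483]
Lookup 599: h=3, h2=6, probe 3,2 → found at 2.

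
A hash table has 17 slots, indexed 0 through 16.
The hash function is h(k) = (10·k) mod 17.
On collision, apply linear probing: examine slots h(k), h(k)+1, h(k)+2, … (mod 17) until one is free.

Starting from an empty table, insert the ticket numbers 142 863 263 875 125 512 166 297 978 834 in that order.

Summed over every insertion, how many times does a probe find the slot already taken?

142: h=9 => slot 9
863: h=11 => slot 11
263: h=12 => slot 12
875: h=12, probe 12,13 => slot 13
125: h=9, probe 9,10 => slot 10
512: h=3 => slot 3
166: h=11, probe 11,12,13,14 => slot 14
297: h=12, probe 12,13,14,15 => slot 15
978: h=5 => slot 5
834: h=10, probe 10,11,12,13,14,15,16 => slot 16
Table: [., ., ., 512, ., 978, ., ., ., 142, 125, 863, 263, 875, 166, 297, 834]

14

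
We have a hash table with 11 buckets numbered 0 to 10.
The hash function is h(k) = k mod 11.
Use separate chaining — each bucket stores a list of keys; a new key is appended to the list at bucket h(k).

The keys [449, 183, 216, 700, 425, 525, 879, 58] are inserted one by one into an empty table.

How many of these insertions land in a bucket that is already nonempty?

449 → bucket 9
183 → bucket 7
216 → bucket 7 (collision)
700 → bucket 7 (collision)
425 → bucket 7 (collision)
525 → bucket 8
879 → bucket 10
58 → bucket 3
Final buckets:
0: —
1: —
2: —
3: 58
4: —
5: —
6: —
7: 183 -> 216 -> 700 -> 425
8: 525
9: 449
10: 879

3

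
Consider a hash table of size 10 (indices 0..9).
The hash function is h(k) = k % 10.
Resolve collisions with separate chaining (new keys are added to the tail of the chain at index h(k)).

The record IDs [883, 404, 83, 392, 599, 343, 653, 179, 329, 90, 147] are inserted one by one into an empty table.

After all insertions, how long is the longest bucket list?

4

883 → bucket 3
404 → bucket 4
83 → bucket 3 (collision)
392 → bucket 2
599 → bucket 9
343 → bucket 3 (collision)
653 → bucket 3 (collision)
179 → bucket 9 (collision)
329 → bucket 9 (collision)
90 → bucket 0
147 → bucket 7
Final buckets:
0: 90
1: .
2: 392
3: 883 -> 83 -> 343 -> 653
4: 404
5: .
6: .
7: 147
8: .
9: 599 -> 179 -> 329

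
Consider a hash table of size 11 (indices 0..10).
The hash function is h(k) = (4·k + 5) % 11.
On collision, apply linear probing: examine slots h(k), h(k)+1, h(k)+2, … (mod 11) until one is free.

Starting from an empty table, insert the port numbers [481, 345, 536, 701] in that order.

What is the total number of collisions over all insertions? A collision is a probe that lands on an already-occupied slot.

Insert 481: h=4, slot 4 empty -> index 4.
Insert 345: h=10, slot 10 empty -> index 10.
Insert 536: h=4, slot 4 occupied -> index 5.
Insert 701: h=4, slots 4,5 occupied -> index 6.
Table: [_, _, _, _, 481, 536, 701, _, _, _, 345]

3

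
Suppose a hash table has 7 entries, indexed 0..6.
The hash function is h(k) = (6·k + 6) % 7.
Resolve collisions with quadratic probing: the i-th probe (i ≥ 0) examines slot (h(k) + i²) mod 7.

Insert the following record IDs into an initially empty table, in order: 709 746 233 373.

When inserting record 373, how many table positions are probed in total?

3

709 hashes to 4; slot 4 is free -> place at 4.
746 hashes to 2; slot 2 is free -> place at 2.
233 hashes to 4; 4 taken -> place at 5.
373 hashes to 4; 4,5 taken -> place at 1.
Table: [—, 373, 746, —, 709, 233, —]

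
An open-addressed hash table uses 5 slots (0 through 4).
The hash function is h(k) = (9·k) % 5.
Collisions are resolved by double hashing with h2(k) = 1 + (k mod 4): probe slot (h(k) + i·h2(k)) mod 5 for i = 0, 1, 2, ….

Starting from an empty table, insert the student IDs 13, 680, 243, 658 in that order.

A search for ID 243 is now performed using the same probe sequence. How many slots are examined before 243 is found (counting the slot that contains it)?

2

13 hashes to 2; slot 2 is free → place at 2.
680 hashes to 0; slot 0 is free → place at 0.
243 hashes to 2, h2=4; 2 taken → place at 1.
658 hashes to 2, h2=3; 2,0 taken → place at 3.
Table: [680, 243, 13, 658, _]
Lookup 243: h=2, h2=4, probe 2,1 → found at 1.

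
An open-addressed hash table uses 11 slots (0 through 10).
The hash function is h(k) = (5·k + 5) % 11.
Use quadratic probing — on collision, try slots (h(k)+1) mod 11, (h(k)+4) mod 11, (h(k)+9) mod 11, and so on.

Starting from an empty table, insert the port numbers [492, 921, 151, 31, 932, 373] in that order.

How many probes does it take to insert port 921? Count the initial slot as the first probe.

2

492: h=1 → slot 1
921: h=1, probe 1,2 → slot 2
151: h=1, probe 1,2,5 → slot 5
31: h=6 → slot 6
932: h=1, probe 1,2,5,10 → slot 10
373: h=0 → slot 0
Table: [373, 492, 921, ∅, ∅, 151, 31, ∅, ∅, ∅, 932]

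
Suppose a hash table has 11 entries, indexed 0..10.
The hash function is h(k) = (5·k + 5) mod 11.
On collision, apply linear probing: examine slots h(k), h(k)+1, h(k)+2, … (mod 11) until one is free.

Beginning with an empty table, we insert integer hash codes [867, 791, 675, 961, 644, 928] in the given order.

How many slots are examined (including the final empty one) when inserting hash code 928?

3

Insert 867: h=6, slot 6 empty → index 6.
Insert 791: h=0, slot 0 empty → index 0.
Insert 675: h=3, slot 3 empty → index 3.
Insert 961: h=3, slot 3 occupied → index 4.
Insert 644: h=2, slot 2 empty → index 2.
Insert 928: h=3, slots 3,4 occupied → index 5.
Table: [791, _, 644, 675, 961, 928, 867, _, _, _, _]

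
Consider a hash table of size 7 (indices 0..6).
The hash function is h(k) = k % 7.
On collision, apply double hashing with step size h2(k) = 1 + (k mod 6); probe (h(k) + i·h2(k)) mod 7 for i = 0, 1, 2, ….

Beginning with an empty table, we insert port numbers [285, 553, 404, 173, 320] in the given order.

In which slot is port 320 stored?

285: h=5 -> slot 5
553: h=0 -> slot 0
404: h=5, h2=3, probe 5,1 -> slot 1
173: h=5, h2=6, probe 5,4 -> slot 4
320: h=5, h2=3, probe 5,1,4,0,3 -> slot 3
Table: [553, 404, ∅, 320, 173, 285, ∅]

3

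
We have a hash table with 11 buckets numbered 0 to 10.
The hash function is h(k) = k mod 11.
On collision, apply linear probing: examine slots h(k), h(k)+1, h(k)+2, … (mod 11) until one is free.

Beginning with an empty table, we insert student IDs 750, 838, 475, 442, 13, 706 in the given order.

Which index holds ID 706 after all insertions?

Insert 750: h=2, slot 2 empty -> index 2.
Insert 838: h=2, slot 2 occupied -> index 3.
Insert 475: h=2, slots 2,3 occupied -> index 4.
Insert 442: h=2, slots 2,3,4 occupied -> index 5.
Insert 13: h=2, slots 2,3,4,5 occupied -> index 6.
Insert 706: h=2, slots 2,3,4,5,6 occupied -> index 7.
Table: [-, -, 750, 838, 475, 442, 13, 706, -, -, -]

7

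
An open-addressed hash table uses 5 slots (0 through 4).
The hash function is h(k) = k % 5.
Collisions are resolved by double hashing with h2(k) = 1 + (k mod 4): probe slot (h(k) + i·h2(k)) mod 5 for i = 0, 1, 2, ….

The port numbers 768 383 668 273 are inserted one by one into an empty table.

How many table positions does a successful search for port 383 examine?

768 hashes to 3; slot 3 is free -> place at 3.
383 hashes to 3, h2=4; 3 taken -> place at 2.
668 hashes to 3, h2=1; 3 taken -> place at 4.
273 hashes to 3, h2=2; 3 taken -> place at 0.
Table: [273, ∅, 383, 768, 668]
Lookup 383: h=3, h2=4, probe 3,2 → found at 2.

2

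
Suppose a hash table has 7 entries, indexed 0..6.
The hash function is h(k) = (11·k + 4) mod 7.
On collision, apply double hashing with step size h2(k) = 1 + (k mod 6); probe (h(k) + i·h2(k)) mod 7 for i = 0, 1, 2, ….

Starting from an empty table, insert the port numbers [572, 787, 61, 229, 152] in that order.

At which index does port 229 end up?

572 hashes to 3; slot 3 is free => place at 3.
787 hashes to 2; slot 2 is free => place at 2.
61 hashes to 3, h2=2; 3 taken => place at 5.
229 hashes to 3, h2=2; 3,5 taken => place at 0.
152 hashes to 3, h2=3; 3 taken => place at 6.
Table: [229, ., 787, 572, ., 61, 152]

0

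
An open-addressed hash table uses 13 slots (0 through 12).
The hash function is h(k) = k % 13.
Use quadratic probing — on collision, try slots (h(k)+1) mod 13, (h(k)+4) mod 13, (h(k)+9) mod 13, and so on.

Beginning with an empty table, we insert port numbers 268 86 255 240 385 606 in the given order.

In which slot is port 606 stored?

11

268: h=8 -> slot 8
86: h=8, probe 8,9 -> slot 9
255: h=8, probe 8,9,12 -> slot 12
240: h=6 -> slot 6
385: h=8, probe 8,9,12,4 -> slot 4
606: h=8, probe 8,9,12,4,11 -> slot 11
Table: [-, -, -, -, 385, -, 240, -, 268, 86, -, 606, 255]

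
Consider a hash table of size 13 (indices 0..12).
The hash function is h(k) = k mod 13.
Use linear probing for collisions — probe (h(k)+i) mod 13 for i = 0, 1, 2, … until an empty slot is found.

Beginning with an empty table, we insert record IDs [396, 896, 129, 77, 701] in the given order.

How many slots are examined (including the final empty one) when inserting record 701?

Insert 396: h=6, slot 6 empty → index 6.
Insert 896: h=12, slot 12 empty → index 12.
Insert 129: h=12, slot 12 occupied → index 0.
Insert 77: h=12, slots 12,0 occupied → index 1.
Insert 701: h=12, slots 12,0,1 occupied → index 2.
Table: [129, 77, 701, -, -, -, 396, -, -, -, -, -, 896]

4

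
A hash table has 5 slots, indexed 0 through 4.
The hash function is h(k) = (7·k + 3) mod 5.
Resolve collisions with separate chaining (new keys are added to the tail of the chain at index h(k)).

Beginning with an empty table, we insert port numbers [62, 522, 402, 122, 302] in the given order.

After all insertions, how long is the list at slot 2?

5

Insert 62: h=2, bucket 2 empty -> new chain.
Insert 522: h=2, bucket 2 nonempty -> append to chain.
Insert 402: h=2, bucket 2 nonempty -> append to chain.
Insert 122: h=2, bucket 2 nonempty -> append to chain.
Insert 302: h=2, bucket 2 nonempty -> append to chain.
Final buckets:
0: ∅
1: ∅
2: 62 -> 522 -> 402 -> 122 -> 302
3: ∅
4: ∅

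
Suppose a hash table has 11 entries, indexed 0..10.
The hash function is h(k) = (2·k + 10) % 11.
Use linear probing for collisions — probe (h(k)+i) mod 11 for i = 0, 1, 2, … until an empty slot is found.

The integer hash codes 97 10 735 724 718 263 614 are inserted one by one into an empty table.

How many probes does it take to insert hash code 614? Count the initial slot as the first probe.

6

97: h=6 => slot 6
10: h=8 => slot 8
735: h=6, probe 6,7 => slot 7
724: h=6, probe 6,7,8,9 => slot 9
718: h=5 => slot 5
263: h=8, probe 8,9,10 => slot 10
614: h=6, probe 6,7,8,9,10,0 => slot 0
Table: [614, ., ., ., ., 718, 97, 735, 10, 724, 263]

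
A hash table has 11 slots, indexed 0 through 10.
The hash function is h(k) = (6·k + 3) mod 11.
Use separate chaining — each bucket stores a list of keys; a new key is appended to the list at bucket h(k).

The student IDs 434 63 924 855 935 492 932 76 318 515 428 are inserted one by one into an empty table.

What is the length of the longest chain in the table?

Insert 434: h=0, bucket 0 empty → new chain.
Insert 63: h=7, bucket 7 empty → new chain.
Insert 924: h=3, bucket 3 empty → new chain.
Insert 855: h=7, bucket 7 nonempty → append to chain.
Insert 935: h=3, bucket 3 nonempty → append to chain.
Insert 492: h=7, bucket 7 nonempty → append to chain.
Insert 932: h=7, bucket 7 nonempty → append to chain.
Insert 76: h=8, bucket 8 empty → new chain.
Insert 318: h=8, bucket 8 nonempty → append to chain.
Insert 515: h=2, bucket 2 empty → new chain.
Insert 428: h=8, bucket 8 nonempty → append to chain.
Final buckets:
0: 434
1: _
2: 515
3: 924 -> 935
4: _
5: _
6: _
7: 63 -> 855 -> 492 -> 932
8: 76 -> 318 -> 428
9: _
10: _

4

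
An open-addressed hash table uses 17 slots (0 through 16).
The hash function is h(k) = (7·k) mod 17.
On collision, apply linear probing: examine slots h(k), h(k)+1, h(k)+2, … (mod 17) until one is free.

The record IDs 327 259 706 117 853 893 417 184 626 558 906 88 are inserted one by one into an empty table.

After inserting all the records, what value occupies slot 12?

327 hashes to 11; slot 11 is free → place at 11.
259 hashes to 11; 11 taken → place at 12.
706 hashes to 12; 12 taken → place at 13.
117 hashes to 3; slot 3 is free → place at 3.
853 hashes to 4; slot 4 is free → place at 4.
893 hashes to 12; 12,13 taken → place at 14.
417 hashes to 12; 12,13,14 taken → place at 15.
184 hashes to 13; 13,14,15 taken → place at 16.
626 hashes to 13; 13,14,15,16 taken → place at 0.
558 hashes to 13; 13,14,15,16,0 taken → place at 1.
906 hashes to 1; 1 taken → place at 2.
88 hashes to 4; 4 taken → place at 5.
Table: [626, 558, 906, 117, 853, 88, —, —, —, —, —, 327, 259, 706, 893, 417, 184]

259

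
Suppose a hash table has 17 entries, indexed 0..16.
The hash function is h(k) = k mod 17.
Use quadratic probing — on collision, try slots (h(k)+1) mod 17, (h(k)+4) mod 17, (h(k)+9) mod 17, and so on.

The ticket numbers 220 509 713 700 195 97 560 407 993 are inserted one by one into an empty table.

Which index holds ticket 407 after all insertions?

220: h=16 -> slot 16
509: h=16, probe 16,0 -> slot 0
713: h=16, probe 16,0,3 -> slot 3
700: h=3, probe 3,4 -> slot 4
195: h=8 -> slot 8
97: h=12 -> slot 12
560: h=16, probe 16,0,3,8,15 -> slot 15
407: h=16, probe 16,0,3,8,15,7 -> slot 7
993: h=7, probe 7,8,11 -> slot 11
Table: [509, —, —, 713, 700, —, —, 407, 195, —, —, 993, 97, —, —, 560, 220]

7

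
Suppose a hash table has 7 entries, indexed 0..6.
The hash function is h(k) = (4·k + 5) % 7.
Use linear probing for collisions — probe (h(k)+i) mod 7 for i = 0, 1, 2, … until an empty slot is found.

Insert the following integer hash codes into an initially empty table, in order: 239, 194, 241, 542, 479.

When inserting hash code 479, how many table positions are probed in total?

Insert 239: h=2, slot 2 empty => index 2.
Insert 194: h=4, slot 4 empty => index 4.
Insert 241: h=3, slot 3 empty => index 3.
Insert 542: h=3, slots 3,4 occupied => index 5.
Insert 479: h=3, slots 3,4,5 occupied => index 6.
Table: [∅, ∅, 239, 241, 194, 542, 479]

4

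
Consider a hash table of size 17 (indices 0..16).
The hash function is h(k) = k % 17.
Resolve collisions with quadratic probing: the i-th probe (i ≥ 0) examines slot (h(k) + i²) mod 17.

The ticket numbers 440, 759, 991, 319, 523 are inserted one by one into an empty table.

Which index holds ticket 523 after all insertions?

440: h=15 -> slot 15
759: h=11 -> slot 11
991: h=5 -> slot 5
319: h=13 -> slot 13
523: h=13, probe 13,14 -> slot 14
Table: [∅, ∅, ∅, ∅, ∅, 991, ∅, ∅, ∅, ∅, ∅, 759, ∅, 319, 523, 440, ∅]

14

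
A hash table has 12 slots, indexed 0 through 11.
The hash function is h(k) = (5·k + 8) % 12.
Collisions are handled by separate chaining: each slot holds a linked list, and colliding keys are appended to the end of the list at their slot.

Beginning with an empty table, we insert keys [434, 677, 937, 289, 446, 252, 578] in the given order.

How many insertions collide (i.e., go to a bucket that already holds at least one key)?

Insert 434: h=6, bucket 6 empty -> new chain.
Insert 677: h=9, bucket 9 empty -> new chain.
Insert 937: h=1, bucket 1 empty -> new chain.
Insert 289: h=1, bucket 1 nonempty -> append to chain.
Insert 446: h=6, bucket 6 nonempty -> append to chain.
Insert 252: h=8, bucket 8 empty -> new chain.
Insert 578: h=6, bucket 6 nonempty -> append to chain.
Final buckets:
0: ∅
1: 937 -> 289
2: ∅
3: ∅
4: ∅
5: ∅
6: 434 -> 446 -> 578
7: ∅
8: 252
9: 677
10: ∅
11: ∅

3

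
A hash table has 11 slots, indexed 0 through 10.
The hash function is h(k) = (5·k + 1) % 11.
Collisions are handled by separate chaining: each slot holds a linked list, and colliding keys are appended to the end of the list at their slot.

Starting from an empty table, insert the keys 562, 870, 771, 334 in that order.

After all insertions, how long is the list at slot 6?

562 -> bucket 6
870 -> bucket 6 (collision)
771 -> bucket 6 (collision)
334 -> bucket 10
Final buckets:
0: .
1: .
2: .
3: .
4: .
5: .
6: 562 -> 870 -> 771
7: .
8: .
9: .
10: 334

3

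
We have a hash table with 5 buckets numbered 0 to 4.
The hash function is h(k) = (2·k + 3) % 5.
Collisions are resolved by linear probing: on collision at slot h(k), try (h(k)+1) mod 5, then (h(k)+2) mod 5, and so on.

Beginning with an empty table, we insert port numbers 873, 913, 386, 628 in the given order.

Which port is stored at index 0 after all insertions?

873: h=4 -> slot 4
913: h=4, probe 4,0 -> slot 0
386: h=0, probe 0,1 -> slot 1
628: h=4, probe 4,0,1,2 -> slot 2
Table: [913, 386, 628, ., 873]

913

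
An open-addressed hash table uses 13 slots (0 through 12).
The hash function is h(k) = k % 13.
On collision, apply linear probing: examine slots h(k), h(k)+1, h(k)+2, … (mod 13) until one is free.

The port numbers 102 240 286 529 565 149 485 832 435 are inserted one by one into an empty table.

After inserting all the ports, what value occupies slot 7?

565

Insert 102: h=11, slot 11 empty => index 11.
Insert 240: h=6, slot 6 empty => index 6.
Insert 286: h=0, slot 0 empty => index 0.
Insert 529: h=9, slot 9 empty => index 9.
Insert 565: h=6, slot 6 occupied => index 7.
Insert 149: h=6, slots 6,7 occupied => index 8.
Insert 485: h=4, slot 4 empty => index 4.
Insert 832: h=0, slot 0 occupied => index 1.
Insert 435: h=6, slots 6,7,8,9 occupied => index 10.
Table: [286, 832, ., ., 485, ., 240, 565, 149, 529, 435, 102, .]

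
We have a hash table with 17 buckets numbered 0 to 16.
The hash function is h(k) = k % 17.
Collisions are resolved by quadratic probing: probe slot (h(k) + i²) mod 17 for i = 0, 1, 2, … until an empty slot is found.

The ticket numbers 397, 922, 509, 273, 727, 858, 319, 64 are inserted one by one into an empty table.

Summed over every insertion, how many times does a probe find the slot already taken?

397 hashes to 6; slot 6 is free => place at 6.
922 hashes to 4; slot 4 is free => place at 4.
509 hashes to 16; slot 16 is free => place at 16.
273 hashes to 1; slot 1 is free => place at 1.
727 hashes to 13; slot 13 is free => place at 13.
858 hashes to 8; slot 8 is free => place at 8.
319 hashes to 13; 13 taken => place at 14.
64 hashes to 13; 13,14 taken => place at 0.
Table: [64, 273, —, —, 922, —, 397, —, 858, —, —, —, —, 727, 319, —, 509]

3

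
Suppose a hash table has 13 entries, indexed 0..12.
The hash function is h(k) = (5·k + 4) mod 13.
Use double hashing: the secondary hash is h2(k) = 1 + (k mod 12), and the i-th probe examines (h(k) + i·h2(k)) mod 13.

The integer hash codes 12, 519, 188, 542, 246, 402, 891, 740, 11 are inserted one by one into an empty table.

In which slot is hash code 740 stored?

9

12: h=12 => slot 12
519: h=12, h2=4, probe 12,3 => slot 3
188: h=8 => slot 8
542: h=10 => slot 10
246: h=12, h2=7, probe 12,6 => slot 6
402: h=12, h2=7, probe 12,6,0 => slot 0
891: h=0, h2=4, probe 0,4 => slot 4
740: h=12, h2=9, probe 12,8,4,0,9 => slot 9
11: h=7 => slot 7
Table: [402, -, -, 519, 891, -, 246, 11, 188, 740, 542, -, 12]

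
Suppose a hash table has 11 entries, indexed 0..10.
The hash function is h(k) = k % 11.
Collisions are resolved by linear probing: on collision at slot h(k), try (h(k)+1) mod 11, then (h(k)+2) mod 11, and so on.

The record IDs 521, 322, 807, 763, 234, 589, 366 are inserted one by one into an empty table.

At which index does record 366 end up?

521 hashes to 4; slot 4 is free => place at 4.
322 hashes to 3; slot 3 is free => place at 3.
807 hashes to 4; 4 taken => place at 5.
763 hashes to 4; 4,5 taken => place at 6.
234 hashes to 3; 3,4,5,6 taken => place at 7.
589 hashes to 6; 6,7 taken => place at 8.
366 hashes to 3; 3,4,5,6,7,8 taken => place at 9.
Table: [_, _, _, 322, 521, 807, 763, 234, 589, 366, _]

9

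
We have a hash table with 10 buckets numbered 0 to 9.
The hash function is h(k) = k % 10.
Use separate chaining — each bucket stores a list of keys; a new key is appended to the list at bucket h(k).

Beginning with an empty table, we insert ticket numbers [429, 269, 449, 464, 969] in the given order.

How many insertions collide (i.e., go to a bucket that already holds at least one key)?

429 -> bucket 9
269 -> bucket 9 (collision)
449 -> bucket 9 (collision)
464 -> bucket 4
969 -> bucket 9 (collision)
Final buckets:
0: —
1: —
2: —
3: —
4: 464
5: —
6: —
7: —
8: —
9: 429 -> 269 -> 449 -> 969

3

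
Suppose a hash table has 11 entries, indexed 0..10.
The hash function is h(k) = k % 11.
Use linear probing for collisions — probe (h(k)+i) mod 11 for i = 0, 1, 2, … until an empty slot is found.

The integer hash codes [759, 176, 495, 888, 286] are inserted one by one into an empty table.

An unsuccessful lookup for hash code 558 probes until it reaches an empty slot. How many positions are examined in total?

759 hashes to 0; slot 0 is free -> place at 0.
176 hashes to 0; 0 taken -> place at 1.
495 hashes to 0; 0,1 taken -> place at 2.
888 hashes to 8; slot 8 is free -> place at 8.
286 hashes to 0; 0,1,2 taken -> place at 3.
Table: [759, 176, 495, 286, —, —, —, —, 888, —, —]
Lookup 558: h=8, probe 8,9 → slot 9 empty, not found.

2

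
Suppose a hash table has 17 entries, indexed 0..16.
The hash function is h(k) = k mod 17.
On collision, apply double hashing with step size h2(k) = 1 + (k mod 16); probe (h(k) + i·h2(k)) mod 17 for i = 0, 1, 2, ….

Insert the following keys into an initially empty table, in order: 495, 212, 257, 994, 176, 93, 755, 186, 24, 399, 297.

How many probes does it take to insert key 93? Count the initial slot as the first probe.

2

495 hashes to 2; slot 2 is free -> place at 2.
212 hashes to 8; slot 8 is free -> place at 8.
257 hashes to 2, h2=2; 2 taken -> place at 4.
994 hashes to 8, h2=3; 8 taken -> place at 11.
176 hashes to 6; slot 6 is free -> place at 6.
93 hashes to 8, h2=14; 8 taken -> place at 5.
755 hashes to 7; slot 7 is free -> place at 7.
186 hashes to 16; slot 16 is free -> place at 16.
24 hashes to 7, h2=9; 7,16,8 taken -> place at 0.
399 hashes to 8, h2=16; 8,7,6,5,4 taken -> place at 3.
297 hashes to 8, h2=10; 8 taken -> place at 1.
Table: [24, 297, 495, 399, 257, 93, 176, 755, 212, ., ., 994, ., ., ., ., 186]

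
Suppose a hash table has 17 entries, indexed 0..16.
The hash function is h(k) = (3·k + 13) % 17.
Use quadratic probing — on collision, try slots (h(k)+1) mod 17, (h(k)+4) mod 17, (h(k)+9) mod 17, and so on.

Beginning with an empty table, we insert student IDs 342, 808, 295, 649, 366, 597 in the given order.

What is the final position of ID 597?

342 hashes to 2; slot 2 is free => place at 2.
808 hashes to 6; slot 6 is free => place at 6.
295 hashes to 14; slot 14 is free => place at 14.
649 hashes to 5; slot 5 is free => place at 5.
366 hashes to 6; 6 taken => place at 7.
597 hashes to 2; 2 taken => place at 3.
Table: [-, -, 342, 597, -, 649, 808, 366, -, -, -, -, -, -, 295, -, -]

3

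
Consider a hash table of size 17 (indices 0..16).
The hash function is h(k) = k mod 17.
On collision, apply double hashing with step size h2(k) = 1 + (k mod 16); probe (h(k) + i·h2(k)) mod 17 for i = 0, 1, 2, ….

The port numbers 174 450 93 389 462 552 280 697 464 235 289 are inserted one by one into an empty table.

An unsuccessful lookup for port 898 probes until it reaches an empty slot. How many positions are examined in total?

174 hashes to 4; slot 4 is free -> place at 4.
450 hashes to 8; slot 8 is free -> place at 8.
93 hashes to 8, h2=14; 8 taken -> place at 5.
389 hashes to 15; slot 15 is free -> place at 15.
462 hashes to 3; slot 3 is free -> place at 3.
552 hashes to 8, h2=9; 8 taken -> place at 0.
280 hashes to 8, h2=9; 8,0 taken -> place at 9.
697 hashes to 0, h2=10; 0 taken -> place at 10.
464 hashes to 5, h2=1; 5 taken -> place at 6.
235 hashes to 14; slot 14 is free -> place at 14.
289 hashes to 0, h2=2; 0 taken -> place at 2.
Table: [552, —, 289, 462, 174, 93, 464, —, 450, 280, 697, —, —, —, 235, 389, —]
Lookup 898: h=14, h2=3, probe 14,0,3,6,9,12 → slot 12 empty, not found.

6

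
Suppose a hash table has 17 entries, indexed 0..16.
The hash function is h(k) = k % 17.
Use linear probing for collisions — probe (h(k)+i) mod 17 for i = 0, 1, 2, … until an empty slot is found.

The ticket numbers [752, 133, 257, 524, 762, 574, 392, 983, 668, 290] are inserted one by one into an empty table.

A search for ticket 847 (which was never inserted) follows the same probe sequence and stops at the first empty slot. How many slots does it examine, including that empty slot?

Insert 752: h=4, slot 4 empty → index 4.
Insert 133: h=14, slot 14 empty → index 14.
Insert 257: h=2, slot 2 empty → index 2.
Insert 524: h=14, slot 14 occupied → index 15.
Insert 762: h=14, slots 14,15 occupied → index 16.
Insert 574: h=13, slot 13 empty → index 13.
Insert 392: h=1, slot 1 empty → index 1.
Insert 983: h=14, slots 14,15,16 occupied → index 0.
Insert 668: h=5, slot 5 empty → index 5.
Insert 290: h=1, slots 1,2 occupied → index 3.
Table: [983, 392, 257, 290, 752, 668, -, -, -, -, -, -, -, 574, 133, 524, 762]
Lookup 847: h=14, probe 14,15,16,0,1,2,3,4,5,6 → slot 6 empty, not found.

10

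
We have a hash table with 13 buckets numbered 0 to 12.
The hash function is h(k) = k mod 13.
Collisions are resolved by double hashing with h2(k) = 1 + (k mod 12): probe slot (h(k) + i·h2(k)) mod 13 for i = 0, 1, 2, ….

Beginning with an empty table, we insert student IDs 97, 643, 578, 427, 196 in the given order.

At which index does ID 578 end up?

Insert 97: h=6, slot 6 empty -> index 6.
Insert 643: h=6, h2=8, slot 6 occupied -> index 1.
Insert 578: h=6, h2=3, slot 6 occupied -> index 9.
Insert 427: h=11, slot 11 empty -> index 11.
Insert 196: h=1, h2=5, slots 1,6,11 occupied -> index 3.
Table: [-, 643, -, 196, -, -, 97, -, -, 578, -, 427, -]

9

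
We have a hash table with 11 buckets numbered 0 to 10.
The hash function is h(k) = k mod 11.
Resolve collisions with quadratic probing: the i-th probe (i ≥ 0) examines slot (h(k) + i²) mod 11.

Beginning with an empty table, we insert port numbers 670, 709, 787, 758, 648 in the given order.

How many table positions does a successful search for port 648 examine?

3

Insert 670: h=10, slot 10 empty → index 10.
Insert 709: h=5, slot 5 empty → index 5.
Insert 787: h=6, slot 6 empty → index 6.
Insert 758: h=10, slot 10 occupied → index 0.
Insert 648: h=10, slots 10,0 occupied → index 3.
Table: [758, ∅, ∅, 648, ∅, 709, 787, ∅, ∅, ∅, 670]
Lookup 648: h=10, probe 10,0,3 → found at 3.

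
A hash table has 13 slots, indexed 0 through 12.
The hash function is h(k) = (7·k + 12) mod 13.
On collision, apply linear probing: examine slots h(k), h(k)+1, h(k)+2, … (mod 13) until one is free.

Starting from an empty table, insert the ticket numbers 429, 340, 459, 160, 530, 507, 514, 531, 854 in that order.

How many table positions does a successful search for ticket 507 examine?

Insert 429: h=12, slot 12 empty => index 12.
Insert 340: h=0, slot 0 empty => index 0.
Insert 459: h=1, slot 1 empty => index 1.
Insert 160: h=1, slot 1 occupied => index 2.
Insert 530: h=4, slot 4 empty => index 4.
Insert 507: h=12, slots 12,0,1,2 occupied => index 3.
Insert 514: h=9, slot 9 empty => index 9.
Insert 531: h=11, slot 11 empty => index 11.
Insert 854: h=10, slot 10 empty => index 10.
Table: [340, 459, 160, 507, 530, ., ., ., ., 514, 854, 531, 429]
Lookup 507: h=12, probe 12,0,1,2,3 → found at 3.

5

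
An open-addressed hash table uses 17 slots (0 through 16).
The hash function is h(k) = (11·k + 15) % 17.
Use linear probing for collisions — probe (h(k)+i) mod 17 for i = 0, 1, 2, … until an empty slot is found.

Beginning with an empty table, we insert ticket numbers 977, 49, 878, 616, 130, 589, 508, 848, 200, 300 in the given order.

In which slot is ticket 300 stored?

4

977: h=1 => slot 1
49: h=10 => slot 10
878: h=0 => slot 0
616: h=8 => slot 8
130: h=0, probe 0,1,2 => slot 2
589: h=0, probe 0,1,2,3 => slot 3
508: h=10, probe 10,11 => slot 11
848: h=10, probe 10,11,12 => slot 12
200: h=5 => slot 5
300: h=0, probe 0,1,2,3,4 => slot 4
Table: [878, 977, 130, 589, 300, 200, —, —, 616, —, 49, 508, 848, —, —, —, —]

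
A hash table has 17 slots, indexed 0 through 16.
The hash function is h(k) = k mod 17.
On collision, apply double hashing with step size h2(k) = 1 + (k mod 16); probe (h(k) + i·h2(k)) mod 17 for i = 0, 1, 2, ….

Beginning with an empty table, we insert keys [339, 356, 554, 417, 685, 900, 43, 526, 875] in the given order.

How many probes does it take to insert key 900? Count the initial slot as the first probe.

4

339 hashes to 16; slot 16 is free => place at 16.
356 hashes to 16, h2=5; 16 taken => place at 4.
554 hashes to 10; slot 10 is free => place at 10.
417 hashes to 9; slot 9 is free => place at 9.
685 hashes to 5; slot 5 is free => place at 5.
900 hashes to 16, h2=5; 16,4,9 taken => place at 14.
43 hashes to 9, h2=12; 9,4,16 taken => place at 11.
526 hashes to 16, h2=15; 16,14 taken => place at 12.
875 hashes to 8; slot 8 is free => place at 8.
Table: [_, _, _, _, 356, 685, _, _, 875, 417, 554, 43, 526, _, 900, _, 339]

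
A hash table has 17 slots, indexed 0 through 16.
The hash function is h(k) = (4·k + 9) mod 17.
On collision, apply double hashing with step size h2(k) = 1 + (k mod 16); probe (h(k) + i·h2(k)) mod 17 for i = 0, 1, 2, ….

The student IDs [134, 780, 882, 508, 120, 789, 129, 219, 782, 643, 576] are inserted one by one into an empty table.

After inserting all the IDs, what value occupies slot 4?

882

134 hashes to 1; slot 1 is free → place at 1.
780 hashes to 1, h2=13; 1 taken → place at 14.
882 hashes to 1, h2=3; 1 taken → place at 4.
508 hashes to 1, h2=13; 1,14 taken → place at 10.
120 hashes to 13; slot 13 is free → place at 13.
789 hashes to 3; slot 3 is free → place at 3.
129 hashes to 15; slot 15 is free → place at 15.
219 hashes to 1, h2=12; 1,13 taken → place at 8.
782 hashes to 9; slot 9 is free → place at 9.
643 hashes to 14, h2=4; 14,1 taken → place at 5.
576 hashes to 1, h2=1; 1 taken → place at 2.
Table: [-, 134, 576, 789, 882, 643, -, -, 219, 782, 508, -, -, 120, 780, 129, -]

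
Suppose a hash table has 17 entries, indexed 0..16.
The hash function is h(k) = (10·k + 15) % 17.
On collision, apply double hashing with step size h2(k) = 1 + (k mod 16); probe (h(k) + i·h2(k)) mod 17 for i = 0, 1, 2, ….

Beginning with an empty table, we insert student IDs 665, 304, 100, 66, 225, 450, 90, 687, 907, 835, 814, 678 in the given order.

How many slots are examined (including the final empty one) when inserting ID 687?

665 hashes to 1; slot 1 is free -> place at 1.
304 hashes to 12; slot 12 is free -> place at 12.
100 hashes to 12, h2=5; 12 taken -> place at 0.
66 hashes to 12, h2=3; 12 taken -> place at 15.
225 hashes to 4; slot 4 is free -> place at 4.
450 hashes to 10; slot 10 is free -> place at 10.
90 hashes to 14; slot 14 is free -> place at 14.
687 hashes to 0, h2=16; 0 taken -> place at 16.
907 hashes to 7; slot 7 is free -> place at 7.
835 hashes to 1, h2=4; 1 taken -> place at 5.
814 hashes to 12, h2=15; 12,10 taken -> place at 8.
678 hashes to 12, h2=7; 12 taken -> place at 2.
Table: [100, 665, 678, —, 225, 835, —, 907, 814, —, 450, —, 304, —, 90, 66, 687]

2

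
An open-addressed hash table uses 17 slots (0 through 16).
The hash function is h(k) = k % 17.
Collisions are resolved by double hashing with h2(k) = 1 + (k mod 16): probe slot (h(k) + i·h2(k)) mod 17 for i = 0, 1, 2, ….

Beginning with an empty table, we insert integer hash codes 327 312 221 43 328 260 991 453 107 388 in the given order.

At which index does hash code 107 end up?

12

327: h=4 -> slot 4
312: h=6 -> slot 6
221: h=0 -> slot 0
43: h=9 -> slot 9
328: h=5 -> slot 5
260: h=5, h2=5, probe 5,10 -> slot 10
991: h=5, h2=16, probe 5,4,3 -> slot 3
453: h=11 -> slot 11
107: h=5, h2=12, probe 5,0,12 -> slot 12
388: h=14 -> slot 14
Table: [221, -, -, 991, 327, 328, 312, -, -, 43, 260, 453, 107, -, 388, -, -]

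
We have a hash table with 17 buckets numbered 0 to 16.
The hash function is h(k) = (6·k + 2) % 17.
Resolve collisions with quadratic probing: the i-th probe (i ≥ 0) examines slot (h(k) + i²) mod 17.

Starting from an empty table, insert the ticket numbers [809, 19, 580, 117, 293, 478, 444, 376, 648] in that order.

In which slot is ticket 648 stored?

5

Insert 809: h=11, slot 11 empty => index 11.
Insert 19: h=14, slot 14 empty => index 14.
Insert 580: h=14, slot 14 occupied => index 15.
Insert 117: h=7, slot 7 empty => index 7.
Insert 293: h=9, slot 9 empty => index 9.
Insert 478: h=14, slots 14,15 occupied => index 1.
Insert 444: h=14, slots 14,15,1 occupied => index 6.
Insert 376: h=14, slots 14,15,1,6 occupied => index 13.
Insert 648: h=14, slots 14,15,1,6,13 occupied => index 5.
Table: [∅, 478, ∅, ∅, ∅, 648, 444, 117, ∅, 293, ∅, 809, ∅, 376, 19, 580, ∅]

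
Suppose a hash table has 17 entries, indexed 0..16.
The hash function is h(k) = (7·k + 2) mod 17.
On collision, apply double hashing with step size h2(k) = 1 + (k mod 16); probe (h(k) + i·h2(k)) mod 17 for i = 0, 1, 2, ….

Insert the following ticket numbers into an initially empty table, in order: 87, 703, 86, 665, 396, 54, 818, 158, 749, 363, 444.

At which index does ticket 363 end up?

87 hashes to 16; slot 16 is free -> place at 16.
703 hashes to 10; slot 10 is free -> place at 10.
86 hashes to 9; slot 9 is free -> place at 9.
665 hashes to 16, h2=10; 16,9 taken -> place at 2.
396 hashes to 3; slot 3 is free -> place at 3.
54 hashes to 6; slot 6 is free -> place at 6.
818 hashes to 16, h2=3; 16,2 taken -> place at 5.
158 hashes to 3, h2=15; 3 taken -> place at 1.
749 hashes to 9, h2=14; 9,6,3 taken -> place at 0.
363 hashes to 10, h2=12; 10,5,0 taken -> place at 12.
444 hashes to 16, h2=13; 16,12 taken -> place at 8.
Table: [749, 158, 665, 396, ∅, 818, 54, ∅, 444, 86, 703, ∅, 363, ∅, ∅, ∅, 87]

12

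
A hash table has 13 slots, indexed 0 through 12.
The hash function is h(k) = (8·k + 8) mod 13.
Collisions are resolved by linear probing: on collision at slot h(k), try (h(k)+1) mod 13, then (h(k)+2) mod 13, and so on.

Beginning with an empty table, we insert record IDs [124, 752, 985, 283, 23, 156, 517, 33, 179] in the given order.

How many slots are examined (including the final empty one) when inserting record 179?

Insert 124: h=12, slot 12 empty → index 12.
Insert 752: h=5, slot 5 empty → index 5.
Insert 985: h=10, slot 10 empty → index 10.
Insert 283: h=10, slot 10 occupied → index 11.
Insert 23: h=10, slots 10,11,12 occupied → index 0.
Insert 156: h=8, slot 8 empty → index 8.
Insert 517: h=10, slots 10,11,12,0 occupied → index 1.
Insert 33: h=12, slots 12,0,1 occupied → index 2.
Insert 179: h=10, slots 10,11,12,0,1,2 occupied → index 3.
Table: [23, 517, 33, 179, _, 752, _, _, 156, _, 985, 283, 124]

7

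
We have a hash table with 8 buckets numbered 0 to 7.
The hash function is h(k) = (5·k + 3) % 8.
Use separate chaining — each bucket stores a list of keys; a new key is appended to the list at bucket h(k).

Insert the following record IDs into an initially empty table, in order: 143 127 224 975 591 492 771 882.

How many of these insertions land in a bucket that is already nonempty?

3

143 -> bucket 6
127 -> bucket 6 (collision)
224 -> bucket 3
975 -> bucket 6 (collision)
591 -> bucket 6 (collision)
492 -> bucket 7
771 -> bucket 2
882 -> bucket 5
Final buckets:
0: .
1: .
2: 771
3: 224
4: .
5: 882
6: 143 -> 127 -> 975 -> 591
7: 492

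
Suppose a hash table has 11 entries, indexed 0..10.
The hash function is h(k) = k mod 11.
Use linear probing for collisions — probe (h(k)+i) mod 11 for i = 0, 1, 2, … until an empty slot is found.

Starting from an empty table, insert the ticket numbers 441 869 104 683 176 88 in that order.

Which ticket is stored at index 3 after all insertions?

441 hashes to 1; slot 1 is free => place at 1.
869 hashes to 0; slot 0 is free => place at 0.
104 hashes to 5; slot 5 is free => place at 5.
683 hashes to 1; 1 taken => place at 2.
176 hashes to 0; 0,1,2 taken => place at 3.
88 hashes to 0; 0,1,2,3 taken => place at 4.
Table: [869, 441, 683, 176, 88, 104, -, -, -, -, -]

176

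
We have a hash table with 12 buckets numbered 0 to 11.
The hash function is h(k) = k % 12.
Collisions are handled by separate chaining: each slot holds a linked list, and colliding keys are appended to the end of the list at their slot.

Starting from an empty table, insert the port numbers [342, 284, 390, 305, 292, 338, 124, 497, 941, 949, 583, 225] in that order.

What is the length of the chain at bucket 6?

342 → bucket 6
284 → bucket 8
390 → bucket 6 (collision)
305 → bucket 5
292 → bucket 4
338 → bucket 2
124 → bucket 4 (collision)
497 → bucket 5 (collision)
941 → bucket 5 (collision)
949 → bucket 1
583 → bucket 7
225 → bucket 9
Final buckets:
0: _
1: 949
2: 338
3: _
4: 292 -> 124
5: 305 -> 497 -> 941
6: 342 -> 390
7: 583
8: 284
9: 225
10: _
11: _

2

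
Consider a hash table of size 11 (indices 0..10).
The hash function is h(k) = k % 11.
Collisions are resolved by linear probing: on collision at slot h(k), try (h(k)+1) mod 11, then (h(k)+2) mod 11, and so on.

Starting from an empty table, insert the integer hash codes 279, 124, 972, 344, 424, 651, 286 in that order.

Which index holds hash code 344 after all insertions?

279 hashes to 4; slot 4 is free => place at 4.
124 hashes to 3; slot 3 is free => place at 3.
972 hashes to 4; 4 taken => place at 5.
344 hashes to 3; 3,4,5 taken => place at 6.
424 hashes to 6; 6 taken => place at 7.
651 hashes to 2; slot 2 is free => place at 2.
286 hashes to 0; slot 0 is free => place at 0.
Table: [286, ., 651, 124, 279, 972, 344, 424, ., ., .]

6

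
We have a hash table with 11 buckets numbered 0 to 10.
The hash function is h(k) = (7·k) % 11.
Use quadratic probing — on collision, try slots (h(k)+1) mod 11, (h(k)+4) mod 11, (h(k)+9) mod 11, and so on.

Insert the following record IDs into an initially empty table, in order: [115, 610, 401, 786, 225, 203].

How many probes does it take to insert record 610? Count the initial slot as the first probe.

2

Insert 115: h=2, slot 2 empty → index 2.
Insert 610: h=2, slot 2 occupied → index 3.
Insert 401: h=2, slots 2,3 occupied → index 6.
Insert 786: h=2, slots 2,3,6 occupied → index 0.
Insert 225: h=2, slots 2,3,6,0 occupied → index 7.
Insert 203: h=2, slots 2,3,6,0,7 occupied → index 5.
Table: [786, -, 115, 610, -, 203, 401, 225, -, -, -]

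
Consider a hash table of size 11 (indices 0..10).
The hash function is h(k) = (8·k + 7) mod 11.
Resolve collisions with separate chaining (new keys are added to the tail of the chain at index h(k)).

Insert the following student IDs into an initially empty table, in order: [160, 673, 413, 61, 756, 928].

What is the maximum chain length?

Insert 160: h=0, bucket 0 empty -> new chain.
Insert 673: h=1, bucket 1 empty -> new chain.
Insert 413: h=0, bucket 0 nonempty -> append to chain.
Insert 61: h=0, bucket 0 nonempty -> append to chain.
Insert 756: h=5, bucket 5 empty -> new chain.
Insert 928: h=6, bucket 6 empty -> new chain.
Final buckets:
0: 160 -> 413 -> 61
1: 673
2: -
3: -
4: -
5: 756
6: 928
7: -
8: -
9: -
10: -

3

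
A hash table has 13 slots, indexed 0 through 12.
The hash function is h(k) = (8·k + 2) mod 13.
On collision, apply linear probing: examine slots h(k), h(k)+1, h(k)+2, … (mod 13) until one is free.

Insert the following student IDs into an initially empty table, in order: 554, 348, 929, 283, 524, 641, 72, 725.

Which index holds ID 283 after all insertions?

Insert 554: h=1, slot 1 empty → index 1.
Insert 348: h=4, slot 4 empty → index 4.
Insert 929: h=11, slot 11 empty → index 11.
Insert 283: h=4, slot 4 occupied → index 5.
Insert 524: h=8, slot 8 empty → index 8.
Insert 641: h=8, slot 8 occupied → index 9.
Insert 72: h=6, slot 6 empty → index 6.
Insert 725: h=4, slots 4,5,6 occupied → index 7.
Table: [_, 554, _, _, 348, 283, 72, 725, 524, 641, _, 929, _]

5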